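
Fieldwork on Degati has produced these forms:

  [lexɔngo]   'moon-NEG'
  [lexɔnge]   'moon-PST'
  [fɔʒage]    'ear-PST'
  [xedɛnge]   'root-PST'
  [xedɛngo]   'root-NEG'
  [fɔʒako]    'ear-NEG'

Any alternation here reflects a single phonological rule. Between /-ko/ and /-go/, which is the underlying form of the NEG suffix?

The NEG suffix surfaces as [-go] and [-ko], depending on the final segment of the stem.
The PST suffix, which begins with [g], is invariant after every stem; so [g] is not altered by any rule here.
So the underlying form is /-ko/, and voiceless stops become voiced after a nasal.

/-ko/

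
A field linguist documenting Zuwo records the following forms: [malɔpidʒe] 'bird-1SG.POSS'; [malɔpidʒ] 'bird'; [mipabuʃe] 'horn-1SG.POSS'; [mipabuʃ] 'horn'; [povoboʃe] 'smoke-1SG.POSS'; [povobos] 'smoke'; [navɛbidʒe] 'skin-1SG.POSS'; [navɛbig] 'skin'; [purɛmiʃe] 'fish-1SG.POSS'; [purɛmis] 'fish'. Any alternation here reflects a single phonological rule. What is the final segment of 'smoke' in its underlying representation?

/s/

'smoke' shows [ʃ] ~ [s] at the end of the stem ([povoboʃe] vs [povobos]).
But 'horn' keeps [ʃ] in both environments ([mipabuʃe], [mipabuʃ]), so there is no rule changing /ʃ/ to [s] in isolation.
So /s/ is underlying, and a rule of palatalization before a front vowel — /g/ and /s/ become palato-alveolar [dʒ] and [ʃ] before a front vowel — gives [ʃ].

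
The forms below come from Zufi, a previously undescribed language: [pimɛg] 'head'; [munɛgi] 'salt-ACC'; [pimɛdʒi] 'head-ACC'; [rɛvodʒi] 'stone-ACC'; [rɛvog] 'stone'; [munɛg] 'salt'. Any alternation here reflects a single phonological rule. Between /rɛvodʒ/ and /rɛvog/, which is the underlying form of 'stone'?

In [rɛvodʒi] and [rɛvog] the final segment of 'stone' alternates: [dʒ] ~ [g].
The stem 'salt' ([munɛgi], [munɛg]) shows [g] unchanged in both environments, so [g] cannot be basic with [dʒ] derived before the ACC suffix.
Therefore /dʒ/ is basic and [g] is derived by depalatalization (palato-alveolar /dʒ/ becomes [g] when no front vowel follows).

/rɛvodʒ/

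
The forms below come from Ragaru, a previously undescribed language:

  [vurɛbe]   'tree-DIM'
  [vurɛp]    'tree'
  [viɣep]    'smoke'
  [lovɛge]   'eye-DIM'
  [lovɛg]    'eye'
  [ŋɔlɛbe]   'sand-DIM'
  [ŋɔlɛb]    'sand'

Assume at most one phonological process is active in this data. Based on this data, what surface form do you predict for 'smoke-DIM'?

[viɣebe]

The root 'tree' surfaces as [vurɛbe] and [vurɛp], with a stem-final [b] ~ [p] alternation.
But 'sand' keeps [b] in both environments ([ŋɔlɛbe], [ŋɔlɛb]), so there is no rule changing /b/ to [p] in isolation.
The alternation reflects intervocalic voicing: voiceless stops become voiced between vowels. /p/ is underlying.
From [viɣep] the stem 'smoke' is /viɣep/; between vowels this yields [viɣebe].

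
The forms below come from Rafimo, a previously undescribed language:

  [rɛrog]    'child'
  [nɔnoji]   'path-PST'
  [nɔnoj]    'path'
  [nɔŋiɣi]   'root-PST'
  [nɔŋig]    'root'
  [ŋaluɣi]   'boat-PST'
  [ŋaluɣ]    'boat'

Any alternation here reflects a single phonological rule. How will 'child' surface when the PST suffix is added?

[rɛroɣi]

The root 'root' surfaces as [nɔŋiɣi] and [nɔŋig], with a stem-final [ɣ] ~ [g] alternation.
If /ɣ/ were underlying and a rule turned it into [g] in isolation, 'boat' would also alternate; but it has [ɣ] in both [ŋaluɣi] and [ŋaluɣ].
So /g/ is underlying, and a rule of intervocalic spirantization — voiced stops become fricatives between vowels — gives [ɣ].
From [rɛrog] the stem 'child' is /rɛrog/; between vowels this yields [rɛroɣi].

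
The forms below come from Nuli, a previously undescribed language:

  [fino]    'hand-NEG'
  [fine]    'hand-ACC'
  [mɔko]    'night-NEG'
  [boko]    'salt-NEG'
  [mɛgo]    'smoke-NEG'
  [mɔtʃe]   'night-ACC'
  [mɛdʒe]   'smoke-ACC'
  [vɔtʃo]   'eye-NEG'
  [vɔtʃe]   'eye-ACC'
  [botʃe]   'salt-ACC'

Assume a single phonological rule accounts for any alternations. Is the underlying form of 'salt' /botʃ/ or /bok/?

The stem for 'salt' ends in [tʃ] in [botʃe] but [k] in [boko].
Compare 'eye', with invariant [tʃ] in [vɔtʃe] and [vɔtʃo]: an analysis with underlying /tʃ/ and a rule producing [k] before the NEG suffix would wrongly predict alternation here too.
The underlying segment must be /k/; /k/ and /g/ become palato-alveolar [tʃ] and [dʒ] before a front vowel, yielding [tʃ] there.

/bok/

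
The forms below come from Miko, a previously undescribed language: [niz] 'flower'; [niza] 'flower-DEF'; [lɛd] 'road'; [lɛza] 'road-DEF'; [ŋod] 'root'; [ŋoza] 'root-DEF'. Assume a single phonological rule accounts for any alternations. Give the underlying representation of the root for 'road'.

The stem for 'road' ends in [d] in [lɛd] but [z] in [lɛza].
The stem 'flower' ([niz], [niza]) shows [z] unchanged in both environments, so [z] cannot be basic with [d] derived in isolation.
The alternation reflects intervocalic spirantization: voiced stops become fricatives between vowels. /d/ is underlying.

/lɛd/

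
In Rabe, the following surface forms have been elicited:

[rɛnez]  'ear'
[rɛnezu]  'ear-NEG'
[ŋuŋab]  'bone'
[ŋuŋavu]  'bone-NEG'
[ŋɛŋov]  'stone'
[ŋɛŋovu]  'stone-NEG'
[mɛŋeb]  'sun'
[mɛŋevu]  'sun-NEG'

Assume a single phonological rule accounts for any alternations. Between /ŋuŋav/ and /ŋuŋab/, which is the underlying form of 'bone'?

/ŋuŋab/

The stem for 'bone' ends in [b] in [ŋuŋab] but [v] in [ŋuŋavu].
Compare 'stone', with invariant [v] in [ŋɛŋov] and [ŋɛŋovu]: an analysis with underlying /v/ and a rule producing [b] in isolation would wrongly predict alternation here too.
Therefore /b/ is basic and [v] is derived by intervocalic spirantization (voiced stops become fricatives between vowels).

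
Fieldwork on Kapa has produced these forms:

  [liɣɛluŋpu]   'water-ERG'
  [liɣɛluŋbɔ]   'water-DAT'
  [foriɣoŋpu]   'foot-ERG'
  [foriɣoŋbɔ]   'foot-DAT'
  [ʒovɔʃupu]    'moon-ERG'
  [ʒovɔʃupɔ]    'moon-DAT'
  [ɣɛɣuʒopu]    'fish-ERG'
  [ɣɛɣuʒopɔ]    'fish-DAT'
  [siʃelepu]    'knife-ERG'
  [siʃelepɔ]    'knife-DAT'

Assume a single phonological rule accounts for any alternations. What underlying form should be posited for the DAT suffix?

The DAT suffix surfaces as [-bɔ] and [-pɔ], depending on the final segment of the stem.
By contrast the ERG suffix keeps its initial [p] throughout — that segment must be underlying.
The DAT suffix is therefore /-bɔ/ underlyingly, with post-vocalic devoicing: voiced stops become voiceless after a vowel.

/-bɔ/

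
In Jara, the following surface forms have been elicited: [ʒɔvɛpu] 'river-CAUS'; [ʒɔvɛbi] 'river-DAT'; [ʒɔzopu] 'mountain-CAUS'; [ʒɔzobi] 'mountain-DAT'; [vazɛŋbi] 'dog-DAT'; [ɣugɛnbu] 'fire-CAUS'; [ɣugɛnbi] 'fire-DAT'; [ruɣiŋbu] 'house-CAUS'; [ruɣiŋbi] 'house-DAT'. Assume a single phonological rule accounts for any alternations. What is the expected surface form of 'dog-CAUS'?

[vazɛŋbu]

The CAUS morpheme has two allomorphs, [-bu] and [-pu].
By contrast the DAT suffix keeps its initial [b] throughout — that segment must be underlying.
The CAUS suffix is therefore /-pu/ underlyingly, with post-nasal voicing: voiceless stops become voiced after a nasal.
After 'dog', which ends in a nasal, the suffix surfaces as [-bu], giving [vazɛŋbu].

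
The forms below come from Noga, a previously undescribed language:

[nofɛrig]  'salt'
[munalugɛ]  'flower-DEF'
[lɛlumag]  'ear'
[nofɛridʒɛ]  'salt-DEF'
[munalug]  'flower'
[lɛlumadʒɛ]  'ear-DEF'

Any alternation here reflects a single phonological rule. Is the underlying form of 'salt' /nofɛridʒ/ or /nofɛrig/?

/nofɛridʒ/

The root 'salt' surfaces as [nofɛrig] and [nofɛridʒɛ], with a stem-final [g] ~ [dʒ] alternation.
If /g/ were underlying and a rule turned it into [dʒ] before the DEF suffix, 'flower' would also alternate; but it has [g] in both [munalug] and [munalugɛ].
The underlying segment must be /dʒ/; palato-alveolar /dʒ/ becomes [g] when no front vowel follows, yielding [g] there.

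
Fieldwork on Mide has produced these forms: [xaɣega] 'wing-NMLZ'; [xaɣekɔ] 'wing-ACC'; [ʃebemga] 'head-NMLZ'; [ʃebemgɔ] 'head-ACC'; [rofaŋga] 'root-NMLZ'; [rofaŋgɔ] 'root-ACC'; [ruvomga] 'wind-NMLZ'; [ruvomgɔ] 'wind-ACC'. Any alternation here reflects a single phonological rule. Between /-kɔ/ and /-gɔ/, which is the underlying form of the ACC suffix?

The ACC morpheme has two allomorphs, [-gɔ] and [-kɔ].
By contrast the NMLZ suffix keeps its initial [g] throughout — that segment must be underlying.
So the underlying form is /-kɔ/, and voiceless stops become voiced after a nasal.

/-kɔ/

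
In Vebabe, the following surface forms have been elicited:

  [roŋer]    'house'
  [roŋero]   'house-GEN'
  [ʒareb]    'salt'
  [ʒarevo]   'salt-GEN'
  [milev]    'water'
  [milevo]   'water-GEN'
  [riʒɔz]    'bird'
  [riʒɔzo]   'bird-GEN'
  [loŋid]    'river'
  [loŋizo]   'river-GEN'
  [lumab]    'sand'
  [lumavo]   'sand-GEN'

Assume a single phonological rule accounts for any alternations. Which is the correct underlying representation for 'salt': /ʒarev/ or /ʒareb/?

/ʒareb/

'salt' shows [b] ~ [v] at the end of the stem ([ʒareb] vs [ʒarevo]).
If /v/ were underlying and a rule turned it into [b] in isolation, 'water' would also alternate; but it has [v] in both [milev] and [milevo].
So /b/ is underlying, and a rule of intervocalic spirantization — voiced stops become fricatives between vowels — gives [v].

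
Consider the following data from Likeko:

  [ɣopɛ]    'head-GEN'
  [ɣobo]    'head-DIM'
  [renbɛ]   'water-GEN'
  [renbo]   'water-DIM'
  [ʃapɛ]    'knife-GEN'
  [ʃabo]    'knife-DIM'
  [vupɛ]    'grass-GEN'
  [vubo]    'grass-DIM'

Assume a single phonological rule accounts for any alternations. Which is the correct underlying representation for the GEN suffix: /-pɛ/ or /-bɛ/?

/-pɛ/

The GEN morpheme has two allomorphs, [-bɛ] and [-pɛ].
The DIM suffix, which begins with [b], is invariant after every stem; so [b] is not altered by any rule here.
So the underlying form is /-pɛ/, and voiceless stops become voiced after a nasal.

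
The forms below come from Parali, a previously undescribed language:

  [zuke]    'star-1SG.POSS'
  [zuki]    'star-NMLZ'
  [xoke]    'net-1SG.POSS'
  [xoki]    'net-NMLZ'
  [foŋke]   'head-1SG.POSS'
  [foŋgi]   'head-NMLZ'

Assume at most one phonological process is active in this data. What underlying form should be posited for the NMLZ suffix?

/-gi/

The NMLZ morpheme has two allomorphs, [-gi] and [-ki].
The 1SG.POSS suffix, which begins with [k], is invariant after every stem; so [k] is not altered by any rule here.
The NMLZ suffix is therefore /-gi/ underlyingly, with post-vocalic devoicing: voiced stops become voiceless after a vowel.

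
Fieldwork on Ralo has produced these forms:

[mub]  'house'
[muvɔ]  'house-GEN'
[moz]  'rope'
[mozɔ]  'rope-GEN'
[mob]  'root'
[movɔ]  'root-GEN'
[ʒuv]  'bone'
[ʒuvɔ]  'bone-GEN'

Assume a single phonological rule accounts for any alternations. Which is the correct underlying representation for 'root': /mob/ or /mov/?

/mob/

The root 'root' surfaces as [mob] and [movɔ], with a stem-final [b] ~ [v] alternation.
Compare 'bone', with invariant [v] in [ʒuv] and [ʒuvɔ]: an analysis with underlying /v/ and a rule producing [b] in isolation would wrongly predict alternation here too.
So /b/ is underlying, and a rule of intervocalic spirantization — voiced stops become fricatives between vowels — gives [v].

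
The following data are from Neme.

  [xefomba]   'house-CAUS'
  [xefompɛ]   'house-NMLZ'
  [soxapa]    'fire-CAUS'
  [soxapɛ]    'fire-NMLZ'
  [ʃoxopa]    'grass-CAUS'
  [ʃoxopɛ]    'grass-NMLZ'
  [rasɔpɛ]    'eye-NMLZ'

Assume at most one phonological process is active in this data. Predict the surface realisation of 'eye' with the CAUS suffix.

[rasɔpa]

The CAUS suffix surfaces as [-ba] and [-pa], depending on the final segment of the stem.
By contrast the NMLZ suffix keeps its initial [p] throughout — that segment must be underlying.
So the underlying form is /-ba/, and voiced stops become voiceless after a vowel.
After 'eye', which ends in a vowel, the suffix surfaces as [-pa], giving [rasɔpa].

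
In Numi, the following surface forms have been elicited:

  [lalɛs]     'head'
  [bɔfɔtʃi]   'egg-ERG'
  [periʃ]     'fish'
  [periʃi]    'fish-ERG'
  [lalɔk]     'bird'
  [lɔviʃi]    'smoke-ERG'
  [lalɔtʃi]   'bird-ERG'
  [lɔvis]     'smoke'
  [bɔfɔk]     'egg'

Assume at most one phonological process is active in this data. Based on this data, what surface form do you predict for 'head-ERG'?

The root 'smoke' surfaces as [lɔvis] and [lɔviʃi], with a stem-final [s] ~ [ʃ] alternation.
But 'fish' keeps [ʃ] in both environments ([periʃ], [periʃi]), so there is no rule changing /ʃ/ to [s] in isolation.
The underlying segment must be /s/; /k/ and /s/ become palato-alveolar [tʃ] and [ʃ] before a front vowel, yielding [ʃ] there.
From [lalɛs] the stem 'head' is /lalɛs/; before a front vowel this yields [lalɛʃi].

[lalɛʃi]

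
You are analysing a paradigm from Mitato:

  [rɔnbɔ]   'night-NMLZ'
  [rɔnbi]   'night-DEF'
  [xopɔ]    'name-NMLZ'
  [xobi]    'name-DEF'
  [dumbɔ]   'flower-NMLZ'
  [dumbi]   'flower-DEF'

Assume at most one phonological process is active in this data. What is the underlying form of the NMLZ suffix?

The NMLZ morpheme has two allomorphs, [-bɔ] and [-pɔ].
The DEF suffix, which begins with [b], is invariant after every stem; so [b] is not altered by any rule here.
So the underlying form is /-pɔ/, and voiceless stops become voiced after a nasal.

/-pɔ/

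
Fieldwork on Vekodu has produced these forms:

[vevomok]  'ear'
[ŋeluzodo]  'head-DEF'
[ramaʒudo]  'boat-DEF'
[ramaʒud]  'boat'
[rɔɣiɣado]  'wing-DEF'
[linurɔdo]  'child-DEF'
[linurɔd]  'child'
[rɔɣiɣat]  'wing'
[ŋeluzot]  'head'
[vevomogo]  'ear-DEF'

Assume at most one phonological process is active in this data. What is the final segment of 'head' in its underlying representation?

/t/

'head' shows [d] ~ [t] at the end of the stem ([ŋeluzodo] vs [ŋeluzot]).
If /d/ were underlying and a rule turned it into [t] in isolation, 'child' would also alternate; but it has [d] in both [linurɔdo] and [linurɔd].
The alternation reflects intervocalic voicing: voiceless stops become voiced between vowels. /t/ is underlying.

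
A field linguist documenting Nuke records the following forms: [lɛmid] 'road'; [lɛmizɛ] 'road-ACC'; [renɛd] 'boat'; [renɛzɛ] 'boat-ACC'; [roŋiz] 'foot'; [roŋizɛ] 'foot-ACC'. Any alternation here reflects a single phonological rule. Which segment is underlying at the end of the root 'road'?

The root 'road' surfaces as [lɛmid] and [lɛmizɛ], with a stem-final [d] ~ [z] alternation.
The stem 'foot' ([roŋiz], [roŋizɛ]) shows [z] unchanged in both environments, so [z] cannot be basic with [d] derived in isolation.
The alternation reflects intervocalic spirantization: voiced stops become fricatives between vowels. /d/ is underlying.

/d/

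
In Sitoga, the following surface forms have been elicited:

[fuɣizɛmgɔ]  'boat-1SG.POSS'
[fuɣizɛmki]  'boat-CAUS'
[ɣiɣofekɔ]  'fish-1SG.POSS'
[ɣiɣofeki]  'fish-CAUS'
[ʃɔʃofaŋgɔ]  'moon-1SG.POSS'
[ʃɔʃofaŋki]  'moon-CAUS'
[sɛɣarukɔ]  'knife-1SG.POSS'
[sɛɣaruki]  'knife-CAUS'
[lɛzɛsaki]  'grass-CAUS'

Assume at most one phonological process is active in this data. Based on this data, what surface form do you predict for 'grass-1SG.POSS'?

The 1SG.POSS suffix surfaces as [-gɔ] and [-kɔ], depending on the final segment of the stem.
By contrast the CAUS suffix keeps its initial [k] throughout — that segment must be underlying.
So the underlying form is /-gɔ/, and voiced stops become voiceless after a vowel.
After 'grass', which ends in a vowel, the suffix surfaces as [-kɔ], giving [lɛzɛsakɔ].

[lɛzɛsakɔ]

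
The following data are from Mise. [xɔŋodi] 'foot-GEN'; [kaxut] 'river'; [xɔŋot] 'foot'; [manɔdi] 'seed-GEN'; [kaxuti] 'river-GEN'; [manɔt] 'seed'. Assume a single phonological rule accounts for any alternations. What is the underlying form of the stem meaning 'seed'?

In [manɔdi] and [manɔt] the final segment of 'seed' alternates: [d] ~ [t].
Compare 'river', with invariant [t] in [kaxuti] and [kaxut]: an analysis with underlying /t/ and a rule producing [d] before the GEN suffix would wrongly predict alternation here too.
Therefore /d/ is basic and [t] is derived by word-final obstruent devoicing (voiced obstruents become voiceless word-finally).

/manɔd/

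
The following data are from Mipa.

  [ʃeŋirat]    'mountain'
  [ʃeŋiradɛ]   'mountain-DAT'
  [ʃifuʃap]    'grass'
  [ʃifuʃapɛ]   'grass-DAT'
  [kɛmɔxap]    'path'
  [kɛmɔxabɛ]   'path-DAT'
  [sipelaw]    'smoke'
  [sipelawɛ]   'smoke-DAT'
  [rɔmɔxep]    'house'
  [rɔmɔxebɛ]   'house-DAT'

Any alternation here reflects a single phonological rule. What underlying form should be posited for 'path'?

/kɛmɔxab/

In [kɛmɔxap] and [kɛmɔxabɛ] the final segment of 'path' alternates: [p] ~ [b].
The stem 'grass' ([ʃifuʃap], [ʃifuʃapɛ]) shows [p] unchanged in both environments, so [p] cannot be basic with [b] derived before the DAT suffix.
The underlying segment must be /b/; voiced obstruents become voiceless word-finally, yielding [p] there.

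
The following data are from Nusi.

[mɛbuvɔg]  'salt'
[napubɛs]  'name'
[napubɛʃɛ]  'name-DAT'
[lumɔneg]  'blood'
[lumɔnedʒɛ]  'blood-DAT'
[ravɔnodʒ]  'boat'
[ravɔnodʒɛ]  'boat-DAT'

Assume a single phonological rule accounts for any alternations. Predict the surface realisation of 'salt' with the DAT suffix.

[mɛbuvɔdʒɛ]

The stem for 'blood' ends in [g] in [lumɔneg] but [dʒ] in [lumɔnedʒɛ].
But 'boat' keeps [dʒ] in both environments ([ravɔnodʒ], [ravɔnodʒɛ]), so there is no rule changing /dʒ/ to [g] in isolation.
Therefore /g/ is basic and [dʒ] is derived by palatalization before a front vowel (/g/ and /s/ become palato-alveolar [dʒ] and [ʃ] before a front vowel).
From [mɛbuvɔg] the stem 'salt' is /mɛbuvɔg/; before a front vowel this yields [mɛbuvɔdʒɛ].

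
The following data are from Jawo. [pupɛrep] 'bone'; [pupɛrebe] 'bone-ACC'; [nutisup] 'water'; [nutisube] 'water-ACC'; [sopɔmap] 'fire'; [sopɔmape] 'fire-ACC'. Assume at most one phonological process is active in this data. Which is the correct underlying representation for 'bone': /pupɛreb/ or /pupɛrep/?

/pupɛreb/

'bone' shows [p] ~ [b] at the end of the stem ([pupɛrep] vs [pupɛrebe]).
The stem 'fire' ([sopɔmap], [sopɔmape]) shows [p] unchanged in both environments, so [p] cannot be basic with [b] derived before the ACC suffix.
The underlying segment must be /b/; voiced obstruents become voiceless word-finally, yielding [p] there.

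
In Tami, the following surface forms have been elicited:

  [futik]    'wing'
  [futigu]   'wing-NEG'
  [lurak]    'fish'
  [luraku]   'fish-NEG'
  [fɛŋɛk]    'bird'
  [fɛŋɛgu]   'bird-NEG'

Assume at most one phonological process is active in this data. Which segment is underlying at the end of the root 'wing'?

/g/

The stem for 'wing' ends in [k] in [futik] but [g] in [futigu].
But 'fish' keeps [k] in both environments ([lurak], [luraku]), so there is no rule changing /k/ to [g] before the NEG suffix.
The underlying segment must be /g/; voiced obstruents become voiceless word-finally, yielding [k] there.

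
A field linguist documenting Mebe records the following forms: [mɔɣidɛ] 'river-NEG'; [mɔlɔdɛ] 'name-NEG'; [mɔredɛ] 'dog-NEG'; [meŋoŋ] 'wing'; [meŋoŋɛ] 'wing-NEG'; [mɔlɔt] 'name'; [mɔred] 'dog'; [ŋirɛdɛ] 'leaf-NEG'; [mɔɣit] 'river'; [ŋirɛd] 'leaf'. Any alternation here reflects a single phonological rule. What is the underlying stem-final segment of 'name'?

'name' shows [d] ~ [t] at the end of the stem ([mɔlɔdɛ] vs [mɔlɔt]).
Compare 'dog', with invariant [d] in [mɔredɛ] and [mɔred]: an analysis with underlying /d/ and a rule producing [t] in isolation would wrongly predict alternation here too.
The alternation reflects intervocalic voicing: voiceless stops become voiced between vowels. /t/ is underlying.

/t/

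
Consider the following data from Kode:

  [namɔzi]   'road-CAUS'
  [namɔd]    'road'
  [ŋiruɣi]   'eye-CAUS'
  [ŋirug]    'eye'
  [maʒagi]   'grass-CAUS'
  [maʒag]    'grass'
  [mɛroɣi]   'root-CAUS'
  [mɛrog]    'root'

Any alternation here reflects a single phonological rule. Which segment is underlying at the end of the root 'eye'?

In [ŋiruɣi] and [ŋirug] the final segment of 'eye' alternates: [ɣ] ~ [g].
Compare 'grass', with invariant [g] in [maʒagi] and [maʒag]: an analysis with underlying /g/ and a rule producing [ɣ] before the CAUS suffix would wrongly predict alternation here too.
The alternation reflects word-final hardening: voiced fricatives become stops word-finally. /ɣ/ is underlying.

/ɣ/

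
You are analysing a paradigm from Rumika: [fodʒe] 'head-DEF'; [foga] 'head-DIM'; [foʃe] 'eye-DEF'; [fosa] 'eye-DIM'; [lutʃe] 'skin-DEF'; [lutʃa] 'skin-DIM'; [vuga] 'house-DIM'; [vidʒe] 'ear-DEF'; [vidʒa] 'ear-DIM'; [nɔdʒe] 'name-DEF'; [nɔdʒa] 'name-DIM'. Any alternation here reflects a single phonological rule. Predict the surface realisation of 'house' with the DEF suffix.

'head' shows [dʒ] ~ [g] at the end of the stem ([fodʒe] vs [foga]).
But 'name' keeps [dʒ] in both environments ([nɔdʒe], [nɔdʒa]), so there is no rule changing /dʒ/ to [g] before the DIM suffix.
Therefore /g/ is basic and [dʒ] is derived by palatalization before a front vowel (/g/ and /s/ become palato-alveolar [dʒ] and [ʃ] before a front vowel).
The one attested form of 'house', [vuga], shows underlying /vug/. Applying the same rule before a front vowel gives [vudʒe].

[vudʒe]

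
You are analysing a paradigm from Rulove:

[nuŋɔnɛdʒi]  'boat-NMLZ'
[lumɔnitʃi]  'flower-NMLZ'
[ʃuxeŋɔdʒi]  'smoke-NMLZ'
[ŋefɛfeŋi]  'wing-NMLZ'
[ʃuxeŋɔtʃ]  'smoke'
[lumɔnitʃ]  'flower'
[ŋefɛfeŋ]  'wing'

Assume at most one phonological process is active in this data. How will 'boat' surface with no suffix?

[nuŋɔnɛtʃ]

'smoke' shows [dʒ] ~ [tʃ] at the end of the stem ([ʃuxeŋɔdʒi] vs [ʃuxeŋɔtʃ]).
But 'flower' keeps [tʃ] in both environments ([lumɔnitʃi], [lumɔnitʃ]), so there is no rule changing /tʃ/ to [dʒ] before the NMLZ suffix.
Therefore /dʒ/ is basic and [tʃ] is derived by word-final obstruent devoicing (voiced obstruents become voiceless word-finally).
The one attested form of 'boat', [nuŋɔnɛdʒi], shows underlying /nuŋɔnɛdʒ/. Applying the same rule word-finally gives [nuŋɔnɛtʃ].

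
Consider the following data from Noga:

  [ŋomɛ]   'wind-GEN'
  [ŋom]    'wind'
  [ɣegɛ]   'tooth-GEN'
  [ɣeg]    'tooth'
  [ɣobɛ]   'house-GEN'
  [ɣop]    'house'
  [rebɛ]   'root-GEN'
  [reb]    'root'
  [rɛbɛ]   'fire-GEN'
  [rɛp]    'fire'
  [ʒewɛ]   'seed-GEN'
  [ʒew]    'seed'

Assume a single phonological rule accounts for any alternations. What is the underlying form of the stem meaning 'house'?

The stem for 'house' ends in [b] in [ɣobɛ] but [p] in [ɣop].
If /b/ were underlying and a rule turned it into [p] in isolation, 'root' would also alternate; but it has [b] in both [rebɛ] and [reb].
The underlying segment must be /p/; voiceless stops become voiced between vowels, yielding [b] there.
The underlying form of 'house' is therefore /ɣop/.

/ɣop/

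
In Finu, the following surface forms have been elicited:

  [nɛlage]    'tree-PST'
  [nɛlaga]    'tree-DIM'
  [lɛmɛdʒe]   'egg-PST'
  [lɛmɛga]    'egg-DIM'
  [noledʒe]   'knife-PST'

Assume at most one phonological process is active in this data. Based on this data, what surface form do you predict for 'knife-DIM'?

[nolega]

The stem for 'egg' ends in [dʒ] in [lɛmɛdʒe] but [g] in [lɛmɛga].
Compare 'tree', with invariant [g] in [nɛlage] and [nɛlaga]: an analysis with underlying /g/ and a rule producing [dʒ] before the PST suffix would wrongly predict alternation here too.
Therefore /dʒ/ is basic and [g] is derived by depalatalization (palato-alveolar /dʒ/ becomes [g] when no front vowel follows).
From [noledʒe] the stem 'knife' is /noledʒ/; when no front vowel follows this yields [nolega].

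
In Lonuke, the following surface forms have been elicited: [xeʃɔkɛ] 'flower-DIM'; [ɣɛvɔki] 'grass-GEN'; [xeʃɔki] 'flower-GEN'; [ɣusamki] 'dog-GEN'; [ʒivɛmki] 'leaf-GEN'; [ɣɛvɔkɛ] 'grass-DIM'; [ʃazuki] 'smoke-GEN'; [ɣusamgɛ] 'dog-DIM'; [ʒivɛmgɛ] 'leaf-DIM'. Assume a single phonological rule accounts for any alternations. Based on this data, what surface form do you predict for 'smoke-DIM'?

[ʃazukɛ]

The DIM suffix surfaces as [-gɛ] and [-kɛ], depending on the final segment of the stem.
The GEN suffix, which begins with [k], is invariant after every stem; so [k] is not altered by any rule here.
So the underlying form is /-gɛ/, and voiced stops become voiceless after a vowel.
After 'smoke', which ends in a vowel, the suffix surfaces as [-kɛ], giving [ʃazukɛ].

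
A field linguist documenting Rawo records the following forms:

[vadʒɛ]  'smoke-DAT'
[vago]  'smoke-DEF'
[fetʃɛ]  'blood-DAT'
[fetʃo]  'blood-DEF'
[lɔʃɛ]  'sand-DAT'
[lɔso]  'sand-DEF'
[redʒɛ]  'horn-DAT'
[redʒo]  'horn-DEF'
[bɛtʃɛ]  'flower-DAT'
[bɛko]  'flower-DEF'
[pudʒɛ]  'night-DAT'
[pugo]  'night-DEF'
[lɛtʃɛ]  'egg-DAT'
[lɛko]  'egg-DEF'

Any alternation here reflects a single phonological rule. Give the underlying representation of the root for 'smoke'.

/vag/

In [vadʒɛ] and [vago] the final segment of 'smoke' alternates: [dʒ] ~ [g].
Compare 'horn', with invariant [dʒ] in [redʒɛ] and [redʒo]: an analysis with underlying /dʒ/ and a rule producing [g] before the DEF suffix would wrongly predict alternation here too.
So /g/ is underlying, and a rule of palatalization before a front vowel — /k/, /g/ and /s/ become palato-alveolar [tʃ], [dʒ] and [ʃ] before a front vowel — gives [dʒ].
The underlying form of 'smoke' is therefore /vag/.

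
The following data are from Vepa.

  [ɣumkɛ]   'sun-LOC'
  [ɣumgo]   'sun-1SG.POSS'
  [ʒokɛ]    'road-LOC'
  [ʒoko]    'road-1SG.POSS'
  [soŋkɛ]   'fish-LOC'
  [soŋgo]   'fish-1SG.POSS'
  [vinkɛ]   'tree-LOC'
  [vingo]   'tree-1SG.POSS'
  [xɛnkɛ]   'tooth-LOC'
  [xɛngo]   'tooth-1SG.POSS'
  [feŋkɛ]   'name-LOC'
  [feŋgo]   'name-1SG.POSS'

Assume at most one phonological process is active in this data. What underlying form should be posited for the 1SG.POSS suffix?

/-go/

The 1SG.POSS suffix surfaces as [-go] and [-ko], depending on the final segment of the stem.
The LOC suffix, which begins with [k], is invariant after every stem; so [k] is not altered by any rule here.
So the underlying form is /-go/, and voiced stops become voiceless after a vowel.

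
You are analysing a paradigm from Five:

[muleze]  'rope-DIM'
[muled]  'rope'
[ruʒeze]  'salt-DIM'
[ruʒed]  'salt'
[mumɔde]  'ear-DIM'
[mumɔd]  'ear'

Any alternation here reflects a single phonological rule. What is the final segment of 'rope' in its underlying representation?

/z/

'rope' shows [z] ~ [d] at the end of the stem ([muleze] vs [muled]).
The stem 'ear' ([mumɔde], [mumɔd]) shows [d] unchanged in both environments, so [d] cannot be basic with [z] derived before the DIM suffix.
So /z/ is underlying, and a rule of word-final hardening — voiced fricatives become stops word-finally — gives [d].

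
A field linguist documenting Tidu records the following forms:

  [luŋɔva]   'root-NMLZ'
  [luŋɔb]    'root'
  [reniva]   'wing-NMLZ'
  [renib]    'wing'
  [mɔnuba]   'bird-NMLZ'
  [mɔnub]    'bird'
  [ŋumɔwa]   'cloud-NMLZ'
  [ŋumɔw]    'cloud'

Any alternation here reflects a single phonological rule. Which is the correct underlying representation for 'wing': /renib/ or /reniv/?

/reniv/

In [reniva] and [renib] the final segment of 'wing' alternates: [v] ~ [b].
The stem 'bird' ([mɔnuba], [mɔnub]) shows [b] unchanged in both environments, so [b] cannot be basic with [v] derived before the NMLZ suffix.
Therefore /v/ is basic and [b] is derived by word-final hardening (voiced fricatives become stops word-finally).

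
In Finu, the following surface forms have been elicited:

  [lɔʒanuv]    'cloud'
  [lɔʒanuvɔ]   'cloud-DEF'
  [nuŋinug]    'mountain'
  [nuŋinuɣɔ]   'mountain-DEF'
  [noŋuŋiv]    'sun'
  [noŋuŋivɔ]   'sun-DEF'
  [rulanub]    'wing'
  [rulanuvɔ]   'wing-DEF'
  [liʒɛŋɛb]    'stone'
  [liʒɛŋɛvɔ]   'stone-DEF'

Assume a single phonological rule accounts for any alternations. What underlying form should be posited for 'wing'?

The root 'wing' surfaces as [rulanub] and [rulanuvɔ], with a stem-final [b] ~ [v] alternation.
If /v/ were underlying and a rule turned it into [b] in isolation, 'sun' would also alternate; but it has [v] in both [noŋuŋiv] and [noŋuŋivɔ].
The alternation reflects intervocalic spirantization: voiced stops become fricatives between vowels. /b/ is underlying.

/rulanub/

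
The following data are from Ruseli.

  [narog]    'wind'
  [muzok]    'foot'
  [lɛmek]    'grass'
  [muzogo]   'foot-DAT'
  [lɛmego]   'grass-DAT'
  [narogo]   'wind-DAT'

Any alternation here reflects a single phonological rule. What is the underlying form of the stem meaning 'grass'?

The root 'grass' surfaces as [lɛmego] and [lɛmek], with a stem-final [g] ~ [k] alternation.
If /g/ were underlying and a rule turned it into [k] in isolation, 'wind' would also alternate; but it has [g] in both [narogo] and [narog].
The underlying segment must be /k/; voiceless stops become voiced between vowels, yielding [g] there.

/lɛmek/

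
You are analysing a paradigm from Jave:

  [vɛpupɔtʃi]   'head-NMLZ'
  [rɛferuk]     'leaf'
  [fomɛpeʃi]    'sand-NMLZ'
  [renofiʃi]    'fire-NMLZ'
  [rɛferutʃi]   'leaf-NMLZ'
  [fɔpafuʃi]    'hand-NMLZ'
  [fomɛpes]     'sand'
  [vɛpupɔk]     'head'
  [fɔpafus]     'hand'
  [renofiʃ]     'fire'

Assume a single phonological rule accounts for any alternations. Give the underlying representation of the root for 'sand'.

/fomɛpes/

In [fomɛpeʃi] and [fomɛpes] the final segment of 'sand' alternates: [ʃ] ~ [s].
But 'fire' keeps [ʃ] in both environments ([renofiʃi], [renofiʃ]), so there is no rule changing /ʃ/ to [s] in isolation.
The alternation reflects palatalization before a front vowel: /k/ and /s/ become palato-alveolar [tʃ] and [ʃ] before a front vowel. /s/ is underlying.
Hence 'sand' is /fomɛpes/ underlyingly.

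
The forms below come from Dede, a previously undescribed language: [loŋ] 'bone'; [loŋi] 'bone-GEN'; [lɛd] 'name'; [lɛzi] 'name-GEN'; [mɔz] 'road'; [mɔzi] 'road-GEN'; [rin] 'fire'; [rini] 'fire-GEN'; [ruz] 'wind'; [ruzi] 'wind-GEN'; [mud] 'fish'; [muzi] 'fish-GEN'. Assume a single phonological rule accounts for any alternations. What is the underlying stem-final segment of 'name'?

/d/

'name' shows [d] ~ [z] at the end of the stem ([lɛd] vs [lɛzi]).
If /z/ were underlying and a rule turned it into [d] in isolation, 'road' would also alternate; but it has [z] in both [mɔz] and [mɔzi].
The underlying segment must be /d/; voiced stops become fricatives between vowels, yielding [z] there.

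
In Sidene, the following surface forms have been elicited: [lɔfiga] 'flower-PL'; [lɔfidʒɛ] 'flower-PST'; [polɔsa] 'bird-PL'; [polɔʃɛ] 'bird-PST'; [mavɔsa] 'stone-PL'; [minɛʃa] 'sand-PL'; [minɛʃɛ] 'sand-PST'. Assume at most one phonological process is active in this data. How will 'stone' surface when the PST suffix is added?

[mavɔʃɛ]

In [polɔsa] and [polɔʃɛ] the final segment of 'bird' alternates: [s] ~ [ʃ].
Compare 'sand', with invariant [ʃ] in [minɛʃa] and [minɛʃɛ]: an analysis with underlying /ʃ/ and a rule producing [s] before the PL suffix would wrongly predict alternation here too.
The underlying segment must be /s/; /g/ and /s/ become palato-alveolar [dʒ] and [ʃ] before a front vowel, yielding [ʃ] there.
The one attested form of 'stone', [mavɔsa], shows underlying /mavɔs/. Applying the same rule before a front vowel gives [mavɔʃɛ].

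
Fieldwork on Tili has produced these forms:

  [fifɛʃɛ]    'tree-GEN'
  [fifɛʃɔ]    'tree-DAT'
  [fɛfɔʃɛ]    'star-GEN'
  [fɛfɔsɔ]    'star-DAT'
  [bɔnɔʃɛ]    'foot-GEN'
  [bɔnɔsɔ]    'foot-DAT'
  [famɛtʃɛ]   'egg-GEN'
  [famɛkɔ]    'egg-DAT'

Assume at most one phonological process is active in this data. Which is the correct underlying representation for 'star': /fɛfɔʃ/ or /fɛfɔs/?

/fɛfɔs/

The stem for 'star' ends in [ʃ] in [fɛfɔʃɛ] but [s] in [fɛfɔsɔ].
But 'tree' keeps [ʃ] in both environments ([fifɛʃɛ], [fifɛʃɔ]), so there is no rule changing /ʃ/ to [s] before the DAT suffix.
Therefore /s/ is basic and [ʃ] is derived by palatalization before a front vowel (/k/ and /s/ become palato-alveolar [tʃ] and [ʃ] before a front vowel).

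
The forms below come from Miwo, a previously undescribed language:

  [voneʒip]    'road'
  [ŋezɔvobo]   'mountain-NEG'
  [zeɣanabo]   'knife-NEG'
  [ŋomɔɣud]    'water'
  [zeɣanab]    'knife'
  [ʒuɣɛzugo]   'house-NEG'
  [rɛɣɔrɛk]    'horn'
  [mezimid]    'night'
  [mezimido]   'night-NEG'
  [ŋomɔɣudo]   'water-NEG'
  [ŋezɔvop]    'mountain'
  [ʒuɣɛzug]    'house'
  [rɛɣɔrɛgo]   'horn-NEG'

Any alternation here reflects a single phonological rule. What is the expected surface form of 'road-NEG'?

'mountain' shows [b] ~ [p] at the end of the stem ([ŋezɔvobo] vs [ŋezɔvop]).
Compare 'knife', with invariant [b] in [zeɣanabo] and [zeɣanab]: an analysis with underlying /b/ and a rule producing [p] in isolation would wrongly predict alternation here too.
So /p/ is underlying, and a rule of intervocalic voicing — voiceless stops become voiced between vowels — gives [b].
From [voneʒip] the stem 'road' is /voneʒip/; between vowels this yields [voneʒibo].

[voneʒibo]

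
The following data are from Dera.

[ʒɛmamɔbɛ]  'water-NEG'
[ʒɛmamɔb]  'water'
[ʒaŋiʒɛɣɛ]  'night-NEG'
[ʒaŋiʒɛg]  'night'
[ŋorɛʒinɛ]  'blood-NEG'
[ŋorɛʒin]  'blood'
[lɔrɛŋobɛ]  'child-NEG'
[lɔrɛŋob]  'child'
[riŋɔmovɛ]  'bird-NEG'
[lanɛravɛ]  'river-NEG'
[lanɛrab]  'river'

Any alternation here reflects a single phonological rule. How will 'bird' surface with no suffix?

The stem for 'river' ends in [v] in [lanɛravɛ] but [b] in [lanɛrab].
Compare 'child', with invariant [b] in [lɔrɛŋobɛ] and [lɔrɛŋob]: an analysis with underlying /b/ and a rule producing [v] before the NEG suffix would wrongly predict alternation here too.
The underlying segment must be /v/; voiced fricatives become stops word-finally, yielding [b] there.
The one attested form of 'bird', [riŋɔmovɛ], shows underlying /riŋɔmov/. Applying the same rule word-finally gives [riŋɔmob].

[riŋɔmob]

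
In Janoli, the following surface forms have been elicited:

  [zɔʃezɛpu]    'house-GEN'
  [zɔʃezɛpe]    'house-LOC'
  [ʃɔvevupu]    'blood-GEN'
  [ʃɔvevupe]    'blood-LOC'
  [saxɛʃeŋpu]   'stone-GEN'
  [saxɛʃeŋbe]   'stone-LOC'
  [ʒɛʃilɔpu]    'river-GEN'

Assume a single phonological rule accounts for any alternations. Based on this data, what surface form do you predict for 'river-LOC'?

[ʒɛʃilɔpe]

The LOC morpheme has two allomorphs, [-be] and [-pe].
By contrast the GEN suffix keeps its initial [p] throughout — that segment must be underlying.
The LOC suffix is therefore /-be/ underlyingly, with post-vocalic devoicing: voiced stops become voiceless after a vowel.
After 'river', which ends in a vowel, the suffix surfaces as [-pe], giving [ʒɛʃilɔpe].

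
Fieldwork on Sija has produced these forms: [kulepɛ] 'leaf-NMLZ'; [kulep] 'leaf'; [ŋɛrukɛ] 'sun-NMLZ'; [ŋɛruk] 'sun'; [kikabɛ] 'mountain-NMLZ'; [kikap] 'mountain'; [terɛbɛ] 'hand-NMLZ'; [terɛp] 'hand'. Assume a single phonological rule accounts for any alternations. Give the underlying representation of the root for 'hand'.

/terɛb/

The stem for 'hand' ends in [b] in [terɛbɛ] but [p] in [terɛp].
If /p/ were underlying and a rule turned it into [b] before the NMLZ suffix, 'leaf' would also alternate; but it has [p] in both [kulepɛ] and [kulep].
The underlying segment must be /b/; voiced obstruents become voiceless word-finally, yielding [p] there.
So 'hand' = /terɛb/.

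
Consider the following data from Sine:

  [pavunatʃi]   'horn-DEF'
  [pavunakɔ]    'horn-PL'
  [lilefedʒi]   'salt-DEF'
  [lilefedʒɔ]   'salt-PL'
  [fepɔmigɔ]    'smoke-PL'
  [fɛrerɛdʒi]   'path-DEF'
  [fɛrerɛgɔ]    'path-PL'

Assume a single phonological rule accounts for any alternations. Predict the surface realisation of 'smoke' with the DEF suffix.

'path' shows [dʒ] ~ [g] at the end of the stem ([fɛrerɛdʒi] vs [fɛrerɛgɔ]).
Compare 'salt', with invariant [dʒ] in [lilefedʒi] and [lilefedʒɔ]: an analysis with underlying /dʒ/ and a rule producing [g] before the PL suffix would wrongly predict alternation here too.
The underlying segment must be /g/; /k/ and /g/ become palato-alveolar [tʃ] and [dʒ] before a front vowel, yielding [dʒ] there.
The one attested form of 'smoke', [fepɔmigɔ], shows underlying /fepɔmig/. Applying the same rule before a front vowel gives [fepɔmidʒi].

[fepɔmidʒi]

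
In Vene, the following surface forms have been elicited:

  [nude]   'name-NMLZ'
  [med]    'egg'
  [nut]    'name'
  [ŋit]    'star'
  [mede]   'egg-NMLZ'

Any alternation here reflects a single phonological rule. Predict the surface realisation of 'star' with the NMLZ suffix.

The stem for 'name' ends in [t] in [nut] but [d] in [nude].
Compare 'egg', with invariant [d] in [med] and [mede]: an analysis with underlying /d/ and a rule producing [t] in isolation would wrongly predict alternation here too.
Therefore /t/ is basic and [d] is derived by intervocalic voicing (voiceless stops become voiced between vowels).
From [ŋit] the stem 'star' is /ŋit/; between vowels this yields [ŋide].

[ŋide]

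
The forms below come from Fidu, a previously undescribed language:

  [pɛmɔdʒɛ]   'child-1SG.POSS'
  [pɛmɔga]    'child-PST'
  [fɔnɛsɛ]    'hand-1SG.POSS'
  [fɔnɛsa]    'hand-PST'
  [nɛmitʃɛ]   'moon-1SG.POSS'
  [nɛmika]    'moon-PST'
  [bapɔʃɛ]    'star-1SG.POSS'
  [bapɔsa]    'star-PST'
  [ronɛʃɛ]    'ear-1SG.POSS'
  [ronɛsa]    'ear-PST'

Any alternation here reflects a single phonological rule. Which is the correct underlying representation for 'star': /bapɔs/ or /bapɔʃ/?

/bapɔʃ/

The stem for 'star' ends in [ʃ] in [bapɔʃɛ] but [s] in [bapɔsa].
Compare 'hand', with invariant [s] in [fɔnɛsɛ] and [fɔnɛsa]: an analysis with underlying /s/ and a rule producing [ʃ] before the 1SG.POSS suffix would wrongly predict alternation here too.
The underlying segment must be /ʃ/; palato-alveolar /tʃ/, /dʒ/ and /ʃ/ become [k], [g] and [s] when no front vowel follows, yielding [s] there.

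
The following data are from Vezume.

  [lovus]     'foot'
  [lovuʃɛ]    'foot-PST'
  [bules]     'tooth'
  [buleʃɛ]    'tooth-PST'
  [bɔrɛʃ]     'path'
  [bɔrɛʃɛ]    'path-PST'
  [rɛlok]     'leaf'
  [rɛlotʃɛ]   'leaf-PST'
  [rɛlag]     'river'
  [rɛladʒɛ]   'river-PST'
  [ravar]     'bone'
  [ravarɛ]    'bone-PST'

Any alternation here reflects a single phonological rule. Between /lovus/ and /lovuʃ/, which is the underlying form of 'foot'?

In [lovus] and [lovuʃɛ] the final segment of 'foot' alternates: [s] ~ [ʃ].
The stem 'path' ([bɔrɛʃ], [bɔrɛʃɛ]) shows [ʃ] unchanged in both environments, so [ʃ] cannot be basic with [s] derived in isolation.
The alternation reflects palatalization before a front vowel: /k/, /g/ and /s/ become palato-alveolar [tʃ], [dʒ] and [ʃ] before a front vowel. /s/ is underlying.

/lovus/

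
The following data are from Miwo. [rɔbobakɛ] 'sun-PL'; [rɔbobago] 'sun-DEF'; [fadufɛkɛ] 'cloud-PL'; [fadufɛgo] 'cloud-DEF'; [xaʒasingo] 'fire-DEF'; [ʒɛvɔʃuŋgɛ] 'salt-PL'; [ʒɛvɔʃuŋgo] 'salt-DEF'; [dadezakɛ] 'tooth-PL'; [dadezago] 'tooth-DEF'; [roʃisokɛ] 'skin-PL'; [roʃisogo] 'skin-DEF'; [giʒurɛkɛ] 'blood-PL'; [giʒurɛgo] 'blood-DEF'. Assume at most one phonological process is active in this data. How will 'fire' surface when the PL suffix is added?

[xaʒasingɛ]

The PL suffix surfaces as [-gɛ] and [-kɛ], depending on the final segment of the stem.
The DEF suffix, which begins with [g], is invariant after every stem; so [g] is not altered by any rule here.
So the underlying form is /-kɛ/, and voiceless stops become voiced after a nasal.
After 'fire', which ends in a nasal, the suffix surfaces as [-gɛ], giving [xaʒasingɛ].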